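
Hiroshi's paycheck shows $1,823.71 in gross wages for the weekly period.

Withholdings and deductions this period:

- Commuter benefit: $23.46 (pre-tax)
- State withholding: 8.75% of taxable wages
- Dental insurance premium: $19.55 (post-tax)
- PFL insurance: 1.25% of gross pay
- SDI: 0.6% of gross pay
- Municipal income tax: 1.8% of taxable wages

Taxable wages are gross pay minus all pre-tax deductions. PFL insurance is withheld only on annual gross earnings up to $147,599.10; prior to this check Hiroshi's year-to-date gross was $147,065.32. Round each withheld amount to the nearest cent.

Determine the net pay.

$1,573.17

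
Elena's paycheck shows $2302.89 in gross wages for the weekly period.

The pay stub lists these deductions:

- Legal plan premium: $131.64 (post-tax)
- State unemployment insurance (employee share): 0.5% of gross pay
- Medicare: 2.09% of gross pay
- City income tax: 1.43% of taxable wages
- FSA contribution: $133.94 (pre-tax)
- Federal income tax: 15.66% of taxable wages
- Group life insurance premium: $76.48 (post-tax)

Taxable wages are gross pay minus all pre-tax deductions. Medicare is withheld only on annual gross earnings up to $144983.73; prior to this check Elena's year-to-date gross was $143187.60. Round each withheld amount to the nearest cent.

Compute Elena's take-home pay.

FSA contribution: $133.94
Taxable wages = $2302.89 − $133.94 = $2168.95
City income tax: $2168.95 × 0.0143 = $31.02
Federal income tax: $2168.95 × 0.1566 = $339.66
State unemployment insurance (employee share): $2302.89 × 0.005 = $11.51
Medicare: only $144983.73 − $143187.60 = $1796.13 of this check is subject → $1796.13 × 0.0209 = $37.54
Group life insurance premium: $76.48
Legal plan premium: $131.64
Total deductions = $133.94 + $31.02 + $339.66 + $11.51 + $37.54 + $76.48 + $131.64 = $761.79
Net pay = $2302.89 − $761.79 = $1541.10

$1541.10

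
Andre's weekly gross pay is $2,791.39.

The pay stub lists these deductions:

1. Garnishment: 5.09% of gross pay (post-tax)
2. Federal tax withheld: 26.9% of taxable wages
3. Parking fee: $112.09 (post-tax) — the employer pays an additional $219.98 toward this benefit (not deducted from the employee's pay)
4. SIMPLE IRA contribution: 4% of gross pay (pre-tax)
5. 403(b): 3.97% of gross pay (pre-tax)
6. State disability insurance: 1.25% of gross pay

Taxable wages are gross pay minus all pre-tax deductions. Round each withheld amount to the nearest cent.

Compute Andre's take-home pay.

SIMPLE IRA contribution: $2,791.39 × 0.04 = $111.66
403(b): $2,791.39 × 0.0397 = $110.82
Pre-tax total = $111.66 + $110.82 = $222.48
Taxable wages = $2,791.39 − $222.48 = $2,568.91
Federal tax withheld: $2,568.91 × 0.269 = $691.04
State disability insurance: $2,791.39 × 0.0125 = $34.89
Garnishment: $2,791.39 × 0.0509 = $142.08
Parking fee: $112.09
(Employer's $219.98 toward parking fee is not withheld from the employee.)
Total deductions = $111.66 + $110.82 + $691.04 + $34.89 + $142.08 + $112.09 = $1,202.58
Net pay = $2,791.39 − $1,202.58 = $1,588.81

$1,588.81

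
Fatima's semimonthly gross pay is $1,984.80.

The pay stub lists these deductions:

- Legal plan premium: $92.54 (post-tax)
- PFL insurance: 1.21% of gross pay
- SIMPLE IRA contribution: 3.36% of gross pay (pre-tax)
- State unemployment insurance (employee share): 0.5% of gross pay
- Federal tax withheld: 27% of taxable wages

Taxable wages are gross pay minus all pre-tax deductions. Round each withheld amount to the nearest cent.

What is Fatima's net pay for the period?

SIMPLE IRA contribution: $1,984.80 × 0.0336 = $66.69
Taxable wages = $1,984.80 − $66.69 = $1,918.11
Federal tax withheld: $1,918.11 × 0.27 = $517.89
PFL insurance: $1,984.80 × 0.0121 = $24.02
State unemployment insurance (employee share): $1,984.80 × 0.005 = $9.92
Legal plan premium: $92.54
Total deductions = $66.69 + $517.89 + $24.02 + $9.92 + $92.54 = $711.06
Net pay = $1,984.80 − $711.06 = $1,273.74

$1,273.74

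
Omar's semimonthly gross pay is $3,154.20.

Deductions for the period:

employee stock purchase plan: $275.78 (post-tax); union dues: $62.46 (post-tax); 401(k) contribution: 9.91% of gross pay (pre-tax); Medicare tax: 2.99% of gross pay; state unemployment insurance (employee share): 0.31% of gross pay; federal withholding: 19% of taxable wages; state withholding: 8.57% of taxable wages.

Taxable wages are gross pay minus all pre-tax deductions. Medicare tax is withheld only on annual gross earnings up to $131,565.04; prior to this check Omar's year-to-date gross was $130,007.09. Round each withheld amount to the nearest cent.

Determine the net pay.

401(k) contribution: $3,154.20 × 0.0991 = $312.58
Taxable wages = $3,154.20 − $312.58 = $2,841.62
State withholding: $2,841.62 × 0.0857 = $243.53
Federal withholding: $2,841.62 × 0.19 = $539.91
State unemployment insurance (employee share): $3,154.20 × 0.0031 = $9.78
Medicare tax: only $131,565.04 − $130,007.09 = $1,557.95 of this check is subject → $1,557.95 × 0.0299 = $46.58
Employee stock purchase plan: $275.78
Union dues: $62.46
Total deductions = $312.58 + $243.53 + $539.91 + $9.78 + $46.58 + $275.78 + $62.46 = $1,490.62
Net pay = $3,154.20 − $1,490.62 = $1,663.58

$1,663.58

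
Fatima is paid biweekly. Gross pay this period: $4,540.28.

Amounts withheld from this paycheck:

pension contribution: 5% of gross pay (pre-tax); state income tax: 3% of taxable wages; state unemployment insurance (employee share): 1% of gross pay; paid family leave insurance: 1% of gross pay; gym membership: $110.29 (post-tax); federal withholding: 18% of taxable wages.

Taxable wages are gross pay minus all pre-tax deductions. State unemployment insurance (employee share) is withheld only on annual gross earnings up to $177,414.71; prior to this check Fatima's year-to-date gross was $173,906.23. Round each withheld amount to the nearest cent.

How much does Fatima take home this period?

Pension contribution: $4,540.28 × 0.05 = $227.01
Taxable wages = $4,540.28 − $227.01 = $4,313.27
Federal withholding: $4,313.27 × 0.18 = $776.39
State income tax: $4,313.27 × 0.03 = $129.40
State unemployment insurance (employee share): only $177,414.71 − $173,906.23 = $3,508.48 of this check is subject → $3,508.48 × 0.01 = $35.08
Paid family leave insurance: $4,540.28 × 0.01 = $45.40
Gym membership: $110.29
Total deductions = $227.01 + $776.39 + $129.40 + $35.08 + $45.40 + $110.29 = $1,323.57
Net pay = $4,540.28 − $1,323.57 = $3,216.71

$3,216.71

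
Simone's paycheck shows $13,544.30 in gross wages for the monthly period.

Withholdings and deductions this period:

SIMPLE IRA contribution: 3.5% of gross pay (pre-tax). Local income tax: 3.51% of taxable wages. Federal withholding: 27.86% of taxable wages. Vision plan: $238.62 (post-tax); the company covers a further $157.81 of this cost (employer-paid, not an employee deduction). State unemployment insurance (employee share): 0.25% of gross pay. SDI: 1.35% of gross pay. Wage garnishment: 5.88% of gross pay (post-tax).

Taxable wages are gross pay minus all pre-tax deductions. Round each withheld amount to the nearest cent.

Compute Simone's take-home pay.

$7,718.38

SIMPLE IRA contribution: $13,544.30 × 0.035 = $474.05
Taxable wages = $13,544.30 − $474.05 = $13,070.25
Local income tax: $13,070.25 × 0.0351 = $458.77
Federal withholding: $13,070.25 × 0.2786 = $3,641.37
SDI: $13,544.30 × 0.0135 = $182.85
State unemployment insurance (employee share): $13,544.30 × 0.0025 = $33.86
Vision plan: $238.62
Wage garnishment: $13,544.30 × 0.0588 = $796.40
(Employer's $157.81 toward vision plan is not withheld from the employee.)
Total deductions = $474.05 + $458.77 + $3,641.37 + $182.85 + $33.86 + $238.62 + $796.40 = $5,825.92
Net pay = $13,544.30 − $5,825.92 = $7,718.38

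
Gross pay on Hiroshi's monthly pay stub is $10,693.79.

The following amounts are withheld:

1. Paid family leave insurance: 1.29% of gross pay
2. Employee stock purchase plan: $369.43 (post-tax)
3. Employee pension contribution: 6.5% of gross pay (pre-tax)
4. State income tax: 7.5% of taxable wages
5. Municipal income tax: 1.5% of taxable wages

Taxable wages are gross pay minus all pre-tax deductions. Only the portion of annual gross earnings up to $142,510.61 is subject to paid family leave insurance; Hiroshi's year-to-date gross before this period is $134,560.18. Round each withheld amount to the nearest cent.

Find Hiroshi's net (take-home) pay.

$8,626.82

Employee pension contribution: $10,693.79 × 0.065 = $695.10
Taxable wages = $10,693.79 − $695.10 = $9,998.69
Municipal income tax: $9,998.69 × 0.015 = $149.98
State income tax: $9,998.69 × 0.075 = $749.90
Paid family leave insurance: only $142,510.61 − $134,560.18 = $7,950.43 of this check is subject → $7,950.43 × 0.0129 = $102.56
Employee stock purchase plan: $369.43
Total deductions = $695.10 + $149.98 + $749.90 + $102.56 + $369.43 = $2,066.97
Net pay = $10,693.79 − $2,066.97 = $8,626.82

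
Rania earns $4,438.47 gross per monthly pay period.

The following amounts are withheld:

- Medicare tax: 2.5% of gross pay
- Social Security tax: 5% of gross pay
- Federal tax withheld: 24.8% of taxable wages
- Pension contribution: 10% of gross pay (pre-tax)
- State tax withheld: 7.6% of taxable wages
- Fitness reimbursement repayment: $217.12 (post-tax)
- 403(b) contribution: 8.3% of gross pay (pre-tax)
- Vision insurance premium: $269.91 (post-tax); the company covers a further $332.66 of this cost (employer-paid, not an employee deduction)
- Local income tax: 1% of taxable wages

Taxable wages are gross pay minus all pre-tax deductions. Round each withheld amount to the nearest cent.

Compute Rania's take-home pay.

$1,595.16

403(b) contribution: $4,438.47 × 0.083 = $368.39
Pension contribution: $4,438.47 × 0.1 = $443.85
Pre-tax total = $368.39 + $443.85 = $812.24
Taxable wages = $4,438.47 − $812.24 = $3,626.23
Federal tax withheld: $3,626.23 × 0.248 = $899.31
State tax withheld: $3,626.23 × 0.076 = $275.59
Local income tax: $3,626.23 × 0.01 = $36.26
Medicare tax: $4,438.47 × 0.025 = $110.96
Social Security tax: $4,438.47 × 0.05 = $221.92
Vision insurance premium: $269.91
Fitness reimbursement repayment: $217.12
(Employer's $332.66 toward vision insurance premium is not withheld from the employee.)
Total deductions = $368.39 + $443.85 + $899.31 + $275.59 + $36.26 + $110.96 + $221.92 + $269.91 + $217.12 = $2,843.31
Net pay = $4,438.47 − $2,843.31 = $1,595.16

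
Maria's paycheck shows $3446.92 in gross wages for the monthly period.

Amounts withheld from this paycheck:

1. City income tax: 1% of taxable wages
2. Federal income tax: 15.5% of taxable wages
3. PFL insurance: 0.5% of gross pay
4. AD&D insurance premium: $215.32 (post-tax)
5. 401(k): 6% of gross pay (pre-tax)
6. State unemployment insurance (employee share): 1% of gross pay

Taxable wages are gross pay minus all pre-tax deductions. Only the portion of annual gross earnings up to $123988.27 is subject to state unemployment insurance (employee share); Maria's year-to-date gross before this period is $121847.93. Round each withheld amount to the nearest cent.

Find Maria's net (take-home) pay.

$2451.53

401(k): $3446.92 × 0.06 = $206.82
Taxable wages = $3446.92 − $206.82 = $3240.10
Federal income tax: $3240.10 × 0.155 = $502.22
City income tax: $3240.10 × 0.01 = $32.40
PFL insurance: $3446.92 × 0.005 = $17.23
State unemployment insurance (employee share): only $123988.27 − $121847.93 = $2140.34 of this check is subject → $2140.34 × 0.01 = $21.40
AD&D insurance premium: $215.32
Total deductions = $206.82 + $502.22 + $32.40 + $17.23 + $21.40 + $215.32 = $995.39
Net pay = $3446.92 − $995.39 = $2451.53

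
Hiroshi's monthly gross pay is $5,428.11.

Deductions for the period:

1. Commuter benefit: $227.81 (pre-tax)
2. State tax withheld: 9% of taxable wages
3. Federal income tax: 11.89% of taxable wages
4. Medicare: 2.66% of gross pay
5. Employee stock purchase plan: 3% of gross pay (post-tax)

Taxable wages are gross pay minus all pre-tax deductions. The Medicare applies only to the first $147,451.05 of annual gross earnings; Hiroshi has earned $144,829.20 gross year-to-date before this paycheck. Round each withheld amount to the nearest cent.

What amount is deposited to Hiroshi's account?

Commuter benefit: $227.81
Taxable wages = $5,428.11 − $227.81 = $5,200.30
Federal income tax: $5,200.30 × 0.1189 = $618.32
State tax withheld: $5,200.30 × 0.09 = $468.03
Medicare: only $147,451.05 − $144,829.20 = $2,621.85 of this check is subject → $2,621.85 × 0.0266 = $69.74
Employee stock purchase plan: $5,428.11 × 0.03 = $162.84
Total deductions = $227.81 + $618.32 + $468.03 + $69.74 + $162.84 = $1,546.74
Net pay = $5,428.11 − $1,546.74 = $3,881.37

$3,881.37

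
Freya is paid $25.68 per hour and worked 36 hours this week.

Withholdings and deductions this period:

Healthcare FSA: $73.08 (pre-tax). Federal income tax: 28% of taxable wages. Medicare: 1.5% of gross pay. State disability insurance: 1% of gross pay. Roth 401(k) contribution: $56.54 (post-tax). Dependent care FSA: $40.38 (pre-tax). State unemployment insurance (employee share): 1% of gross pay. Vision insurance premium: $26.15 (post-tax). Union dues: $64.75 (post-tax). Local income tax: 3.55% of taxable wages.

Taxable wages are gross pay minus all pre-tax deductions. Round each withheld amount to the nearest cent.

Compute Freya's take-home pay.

Gross pay: 36 × $25.68 = $924.48
Dependent care FSA: $40.38
Healthcare FSA: $73.08
Pre-tax total = $40.38 + $73.08 = $113.46
Taxable wages = $924.48 − $113.46 = $811.02
Federal income tax: $811.02 × 0.28 = $227.09
Local income tax: $811.02 × 0.0355 = $28.79
State unemployment insurance (employee share): $924.48 × 0.01 = $9.24
State disability insurance: $924.48 × 0.01 = $9.24
Medicare: $924.48 × 0.015 = $13.87
Roth 401(k) contribution: $56.54
Union dues: $64.75
Vision insurance premium: $26.15
Total deductions = $40.38 + $73.08 + $227.09 + $28.79 + $9.24 + $9.24 + $13.87 + $56.54 + $64.75 + $26.15 = $549.13
Net pay = $924.48 − $549.13 = $375.35

$375.35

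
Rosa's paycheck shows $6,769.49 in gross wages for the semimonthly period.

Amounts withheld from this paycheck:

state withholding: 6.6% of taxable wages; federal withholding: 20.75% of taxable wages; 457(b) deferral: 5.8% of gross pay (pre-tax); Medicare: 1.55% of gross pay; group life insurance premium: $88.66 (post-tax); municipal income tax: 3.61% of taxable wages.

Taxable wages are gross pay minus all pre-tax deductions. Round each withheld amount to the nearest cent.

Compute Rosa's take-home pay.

$4,209.00

457(b) deferral: $6,769.49 × 0.058 = $392.63
Taxable wages = $6,769.49 − $392.63 = $6,376.86
Federal withholding: $6,376.86 × 0.2075 = $1,323.20
Municipal income tax: $6,376.86 × 0.0361 = $230.20
State withholding: $6,376.86 × 0.066 = $420.87
Medicare: $6,769.49 × 0.0155 = $104.93
Group life insurance premium: $88.66
Total deductions = $392.63 + $1,323.20 + $230.20 + $420.87 + $104.93 + $88.66 = $2,560.49
Net pay = $6,769.49 − $2,560.49 = $4,209.00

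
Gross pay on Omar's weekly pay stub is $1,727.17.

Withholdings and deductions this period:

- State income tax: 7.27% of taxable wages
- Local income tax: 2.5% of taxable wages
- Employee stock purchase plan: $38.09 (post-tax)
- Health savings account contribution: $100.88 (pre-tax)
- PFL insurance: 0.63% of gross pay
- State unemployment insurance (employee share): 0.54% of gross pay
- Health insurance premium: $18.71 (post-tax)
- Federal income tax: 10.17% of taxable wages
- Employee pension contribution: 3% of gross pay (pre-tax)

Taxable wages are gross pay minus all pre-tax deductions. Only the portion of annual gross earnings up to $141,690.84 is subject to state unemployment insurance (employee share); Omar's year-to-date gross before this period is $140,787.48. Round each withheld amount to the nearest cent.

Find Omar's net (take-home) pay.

$1,187.97

Employee pension contribution: $1,727.17 × 0.03 = $51.82
Health savings account contribution: $100.88
Pre-tax total = $51.82 + $100.88 = $152.70
Taxable wages = $1,727.17 − $152.70 = $1,574.47
State income tax: $1,574.47 × 0.0727 = $114.46
Federal income tax: $1,574.47 × 0.1017 = $160.12
Local income tax: $1,574.47 × 0.025 = $39.36
State unemployment insurance (employee share): only $141,690.84 − $140,787.48 = $903.36 of this check is subject → $903.36 × 0.0054 = $4.88
PFL insurance: $1,727.17 × 0.0063 = $10.88
Employee stock purchase plan: $38.09
Health insurance premium: $18.71
Total deductions = $51.82 + $100.88 + $114.46 + $160.12 + $39.36 + $4.88 + $10.88 + $38.09 + $18.71 = $539.20
Net pay = $1,727.17 − $539.20 = $1,187.97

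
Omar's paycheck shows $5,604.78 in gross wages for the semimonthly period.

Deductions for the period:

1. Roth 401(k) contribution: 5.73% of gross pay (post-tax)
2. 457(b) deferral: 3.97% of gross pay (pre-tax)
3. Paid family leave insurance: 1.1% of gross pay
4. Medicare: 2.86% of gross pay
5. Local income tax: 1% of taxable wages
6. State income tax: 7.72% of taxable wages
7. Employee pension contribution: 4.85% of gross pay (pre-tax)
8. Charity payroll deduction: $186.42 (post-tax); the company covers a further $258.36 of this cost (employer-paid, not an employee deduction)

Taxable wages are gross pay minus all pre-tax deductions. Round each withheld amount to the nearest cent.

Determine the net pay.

$3,935.29

457(b) deferral: $5,604.78 × 0.0397 = $222.51
Employee pension contribution: $5,604.78 × 0.0485 = $271.83
Pre-tax total = $222.51 + $271.83 = $494.34
Taxable wages = $5,604.78 − $494.34 = $5,110.44
State income tax: $5,110.44 × 0.0772 = $394.53
Local income tax: $5,110.44 × 0.01 = $51.10
Medicare: $5,604.78 × 0.0286 = $160.30
Paid family leave insurance: $5,604.78 × 0.011 = $61.65
Roth 401(k) contribution: $5,604.78 × 0.0573 = $321.15
Charity payroll deduction: $186.42
(Employer's $258.36 toward charity payroll deduction is not withheld from the employee.)
Total deductions = $222.51 + $271.83 + $394.53 + $51.10 + $160.30 + $61.65 + $321.15 + $186.42 = $1,669.49
Net pay = $5,604.78 − $1,669.49 = $3,935.29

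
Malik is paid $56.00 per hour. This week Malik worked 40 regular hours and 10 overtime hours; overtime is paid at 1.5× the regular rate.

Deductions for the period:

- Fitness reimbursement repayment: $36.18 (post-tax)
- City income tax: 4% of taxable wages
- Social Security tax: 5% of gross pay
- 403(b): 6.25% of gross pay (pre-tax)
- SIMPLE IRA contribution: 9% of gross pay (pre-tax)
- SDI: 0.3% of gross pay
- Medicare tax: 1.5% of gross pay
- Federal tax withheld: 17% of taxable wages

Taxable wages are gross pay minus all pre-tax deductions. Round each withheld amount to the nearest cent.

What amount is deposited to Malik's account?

Regular pay: 40 × $56.00 = $2,240.00
Overtime pay: 10 × $56.00 × 1.5 = $840.00
Gross pay = $2,240.00 + $840.00 = $3,080.00
403(b): $3,080.00 × 0.0625 = $192.50
SIMPLE IRA contribution: $3,080.00 × 0.09 = $277.20
Pre-tax total = $192.50 + $277.20 = $469.70
Taxable wages = $3,080.00 − $469.70 = $2,610.30
Federal tax withheld: $2,610.30 × 0.17 = $443.75
City income tax: $2,610.30 × 0.04 = $104.41
Social Security tax: $3,080.00 × 0.05 = $154.00
SDI: $3,080.00 × 0.003 = $9.24
Medicare tax: $3,080.00 × 0.015 = $46.20
Fitness reimbursement repayment: $36.18
Total deductions = $192.50 + $277.20 + $443.75 + $104.41 + $154.00 + $9.24 + $46.20 + $36.18 = $1,263.48
Net pay = $3,080.00 − $1,263.48 = $1,816.52

$1,816.52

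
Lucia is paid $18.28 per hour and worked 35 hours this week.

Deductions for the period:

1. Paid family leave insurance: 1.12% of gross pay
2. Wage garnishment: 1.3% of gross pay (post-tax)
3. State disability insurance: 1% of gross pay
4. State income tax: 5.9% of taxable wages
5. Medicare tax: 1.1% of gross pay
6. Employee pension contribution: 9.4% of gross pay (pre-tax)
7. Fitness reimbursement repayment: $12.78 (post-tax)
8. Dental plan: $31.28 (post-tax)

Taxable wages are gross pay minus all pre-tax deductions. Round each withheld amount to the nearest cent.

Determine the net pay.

Gross pay: 35 × $18.28 = $639.80
Employee pension contribution: $639.80 × 0.094 = $60.14
Taxable wages = $639.80 − $60.14 = $579.66
State income tax: $579.66 × 0.059 = $34.20
Paid family leave insurance: $639.80 × 0.0112 = $7.17
Medicare tax: $639.80 × 0.011 = $7.04
State disability insurance: $639.80 × 0.01 = $6.40
Dental plan: $31.28
Fitness reimbursement repayment: $12.78
Wage garnishment: $639.80 × 0.013 = $8.32
Total deductions = $60.14 + $34.20 + $7.17 + $7.04 + $6.40 + $31.28 + $12.78 + $8.32 = $167.33
Net pay = $639.80 − $167.33 = $472.47

$472.47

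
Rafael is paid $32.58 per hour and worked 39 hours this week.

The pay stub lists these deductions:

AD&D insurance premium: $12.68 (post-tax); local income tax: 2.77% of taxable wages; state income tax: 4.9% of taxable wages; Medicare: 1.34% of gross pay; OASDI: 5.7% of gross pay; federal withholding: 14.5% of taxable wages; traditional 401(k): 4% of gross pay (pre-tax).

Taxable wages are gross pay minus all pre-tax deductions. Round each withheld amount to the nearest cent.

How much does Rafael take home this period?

$847.23

Gross pay: 39 × $32.58 = $1,270.62
Traditional 401(k): $1,270.62 × 0.04 = $50.82
Taxable wages = $1,270.62 − $50.82 = $1,219.80
Federal withholding: $1,219.80 × 0.145 = $176.87
State income tax: $1,219.80 × 0.049 = $59.77
Local income tax: $1,219.80 × 0.0277 = $33.79
Medicare: $1,270.62 × 0.0134 = $17.03
OASDI: $1,270.62 × 0.057 = $72.43
AD&D insurance premium: $12.68
Total deductions = $50.82 + $176.87 + $59.77 + $33.79 + $17.03 + $72.43 + $12.68 = $423.39
Net pay = $1,270.62 − $423.39 = $847.23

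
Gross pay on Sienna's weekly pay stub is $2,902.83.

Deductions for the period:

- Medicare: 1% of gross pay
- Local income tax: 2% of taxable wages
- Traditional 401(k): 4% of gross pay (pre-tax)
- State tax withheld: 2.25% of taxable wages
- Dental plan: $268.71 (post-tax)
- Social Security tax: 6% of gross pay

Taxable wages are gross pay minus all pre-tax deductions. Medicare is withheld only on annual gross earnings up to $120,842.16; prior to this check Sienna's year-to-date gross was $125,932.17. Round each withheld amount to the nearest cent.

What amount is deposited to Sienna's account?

$2,225.41

Traditional 401(k): $2,902.83 × 0.04 = $116.11
Taxable wages = $2,902.83 − $116.11 = $2,786.72
State tax withheld: $2,786.72 × 0.0225 = $62.70
Local income tax: $2,786.72 × 0.02 = $55.73
Social Security tax: $2,902.83 × 0.06 = $174.17
Medicare: annual cap $120,842.16 already reached (YTD $125,932.17), so $0.00
Dental plan: $268.71
Total deductions = $116.11 + $62.70 + $55.73 + $174.17 + $0.00 + $268.71 = $677.42
Net pay = $2,902.83 − $677.42 = $2,225.41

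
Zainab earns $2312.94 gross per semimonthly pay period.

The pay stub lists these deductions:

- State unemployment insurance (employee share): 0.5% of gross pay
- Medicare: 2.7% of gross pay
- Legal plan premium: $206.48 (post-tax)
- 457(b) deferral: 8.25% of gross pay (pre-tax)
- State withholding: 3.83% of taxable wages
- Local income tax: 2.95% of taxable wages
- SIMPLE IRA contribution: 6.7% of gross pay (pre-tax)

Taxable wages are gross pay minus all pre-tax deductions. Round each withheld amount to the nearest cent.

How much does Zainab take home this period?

$1553.29

457(b) deferral: $2312.94 × 0.0825 = $190.82
SIMPLE IRA contribution: $2312.94 × 0.067 = $154.97
Pre-tax total = $190.82 + $154.97 = $345.79
Taxable wages = $2312.94 − $345.79 = $1967.15
Local income tax: $1967.15 × 0.0295 = $58.03
State withholding: $1967.15 × 0.0383 = $75.34
State unemployment insurance (employee share): $2312.94 × 0.005 = $11.56
Medicare: $2312.94 × 0.027 = $62.45
Legal plan premium: $206.48
Total deductions = $190.82 + $154.97 + $58.03 + $75.34 + $11.56 + $62.45 + $206.48 = $759.65
Net pay = $2312.94 − $759.65 = $1553.29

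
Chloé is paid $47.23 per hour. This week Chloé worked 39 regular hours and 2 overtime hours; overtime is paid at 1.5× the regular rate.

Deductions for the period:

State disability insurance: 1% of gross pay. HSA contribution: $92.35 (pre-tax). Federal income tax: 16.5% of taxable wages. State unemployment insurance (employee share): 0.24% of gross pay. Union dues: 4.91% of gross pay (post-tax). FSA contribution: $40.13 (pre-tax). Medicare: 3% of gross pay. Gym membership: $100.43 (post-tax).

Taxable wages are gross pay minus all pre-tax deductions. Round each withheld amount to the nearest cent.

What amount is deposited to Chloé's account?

$1263.80

Regular pay: 39 × $47.23 = $1841.97
Overtime pay: 2 × $47.23 × 1.5 = $141.69
Gross pay = $1841.97 + $141.69 = $1983.66
HSA contribution: $92.35
FSA contribution: $40.13
Pre-tax total = $92.35 + $40.13 = $132.48
Taxable wages = $1983.66 − $132.48 = $1851.18
Federal income tax: $1851.18 × 0.165 = $305.44
State disability insurance: $1983.66 × 0.01 = $19.84
State unemployment insurance (employee share): $1983.66 × 0.0024 = $4.76
Medicare: $1983.66 × 0.03 = $59.51
Union dues: $1983.66 × 0.0491 = $97.40
Gym membership: $100.43
Total deductions = $92.35 + $40.13 + $305.44 + $19.84 + $4.76 + $59.51 + $97.40 + $100.43 = $719.86
Net pay = $1983.66 − $719.86 = $1263.80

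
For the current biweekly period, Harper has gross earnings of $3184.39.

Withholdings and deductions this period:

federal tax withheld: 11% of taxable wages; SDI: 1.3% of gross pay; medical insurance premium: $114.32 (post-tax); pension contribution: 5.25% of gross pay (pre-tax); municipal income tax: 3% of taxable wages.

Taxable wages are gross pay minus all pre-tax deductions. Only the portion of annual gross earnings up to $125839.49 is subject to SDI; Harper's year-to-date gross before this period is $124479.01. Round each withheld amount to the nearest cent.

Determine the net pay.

Pension contribution: $3184.39 × 0.0525 = $167.18
Taxable wages = $3184.39 − $167.18 = $3017.21
Federal tax withheld: $3017.21 × 0.11 = $331.89
Municipal income tax: $3017.21 × 0.03 = $90.52
SDI: only $125839.49 − $124479.01 = $1360.48 of this check is subject → $1360.48 × 0.013 = $17.69
Medical insurance premium: $114.32
Total deductions = $167.18 + $331.89 + $90.52 + $17.69 + $114.32 = $721.60
Net pay = $3184.39 − $721.60 = $2462.79

$2462.79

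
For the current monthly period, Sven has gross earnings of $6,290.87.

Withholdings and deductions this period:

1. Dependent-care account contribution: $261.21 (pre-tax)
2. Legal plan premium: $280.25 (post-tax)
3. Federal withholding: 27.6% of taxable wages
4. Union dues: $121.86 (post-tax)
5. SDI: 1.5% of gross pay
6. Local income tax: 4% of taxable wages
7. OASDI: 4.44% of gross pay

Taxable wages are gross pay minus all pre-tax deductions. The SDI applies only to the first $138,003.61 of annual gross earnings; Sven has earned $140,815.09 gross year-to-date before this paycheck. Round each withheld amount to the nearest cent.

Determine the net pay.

$3,442.86

Dependent-care account contribution: $261.21
Taxable wages = $6,290.87 − $261.21 = $6,029.66
Local income tax: $6,029.66 × 0.04 = $241.19
Federal withholding: $6,029.66 × 0.276 = $1,664.19
OASDI: $6,290.87 × 0.0444 = $279.31
SDI: annual cap $138,003.61 already reached (YTD $140,815.09), so $0.00
Union dues: $121.86
Legal plan premium: $280.25
Total deductions = $261.21 + $241.19 + $1,664.19 + $279.31 + $0.00 + $121.86 + $280.25 = $2,848.01
Net pay = $6,290.87 − $2,848.01 = $3,442.86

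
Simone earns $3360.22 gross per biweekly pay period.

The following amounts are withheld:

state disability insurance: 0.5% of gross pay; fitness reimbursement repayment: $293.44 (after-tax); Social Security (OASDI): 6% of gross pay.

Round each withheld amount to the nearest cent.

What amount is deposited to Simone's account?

$2848.37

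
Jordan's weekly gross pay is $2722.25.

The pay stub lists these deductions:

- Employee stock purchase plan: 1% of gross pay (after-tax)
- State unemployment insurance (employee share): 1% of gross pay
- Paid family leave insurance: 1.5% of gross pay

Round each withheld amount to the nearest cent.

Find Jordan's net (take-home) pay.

$2626.98

Paid family leave insurance: $2722.25 × 0.015 = $40.83
State unemployment insurance (employee share): $2722.25 × 0.01 = $27.22
Employee stock purchase plan: $2722.25 × 0.01 = $27.22
Total deductions = $40.83 + $27.22 + $27.22 = $95.27
Net pay = $2722.25 − $95.27 = $2626.98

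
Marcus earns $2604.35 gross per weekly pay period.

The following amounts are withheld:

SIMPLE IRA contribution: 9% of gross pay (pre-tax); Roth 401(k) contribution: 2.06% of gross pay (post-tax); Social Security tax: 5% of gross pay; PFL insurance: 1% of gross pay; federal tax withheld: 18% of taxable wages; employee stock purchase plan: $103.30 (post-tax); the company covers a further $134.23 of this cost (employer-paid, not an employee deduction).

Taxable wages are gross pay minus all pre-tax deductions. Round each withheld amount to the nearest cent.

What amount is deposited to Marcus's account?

$1630.16

SIMPLE IRA contribution: $2604.35 × 0.09 = $234.39
Taxable wages = $2604.35 − $234.39 = $2369.96
Federal tax withheld: $2369.96 × 0.18 = $426.59
PFL insurance: $2604.35 × 0.01 = $26.04
Social Security tax: $2604.35 × 0.05 = $130.22
Employee stock purchase plan: $103.30
Roth 401(k) contribution: $2604.35 × 0.0206 = $53.65
(Employer's $134.23 toward employee stock purchase plan is not withheld from the employee.)
Total deductions = $234.39 + $426.59 + $26.04 + $130.22 + $103.30 + $53.65 = $974.19
Net pay = $2604.35 − $974.19 = $1630.16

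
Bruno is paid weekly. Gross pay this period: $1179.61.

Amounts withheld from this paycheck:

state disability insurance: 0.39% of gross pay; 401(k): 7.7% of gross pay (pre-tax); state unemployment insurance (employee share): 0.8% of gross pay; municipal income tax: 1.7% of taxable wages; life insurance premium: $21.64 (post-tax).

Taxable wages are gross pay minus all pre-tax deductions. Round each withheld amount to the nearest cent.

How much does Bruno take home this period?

401(k): $1179.61 × 0.077 = $90.83
Taxable wages = $1179.61 − $90.83 = $1088.78
Municipal income tax: $1088.78 × 0.017 = $18.51
State unemployment insurance (employee share): $1179.61 × 0.008 = $9.44
State disability insurance: $1179.61 × 0.0039 = $4.60
Life insurance premium: $21.64
Total deductions = $90.83 + $18.51 + $9.44 + $4.60 + $21.64 = $145.02
Net pay = $1179.61 − $145.02 = $1034.59

$1034.59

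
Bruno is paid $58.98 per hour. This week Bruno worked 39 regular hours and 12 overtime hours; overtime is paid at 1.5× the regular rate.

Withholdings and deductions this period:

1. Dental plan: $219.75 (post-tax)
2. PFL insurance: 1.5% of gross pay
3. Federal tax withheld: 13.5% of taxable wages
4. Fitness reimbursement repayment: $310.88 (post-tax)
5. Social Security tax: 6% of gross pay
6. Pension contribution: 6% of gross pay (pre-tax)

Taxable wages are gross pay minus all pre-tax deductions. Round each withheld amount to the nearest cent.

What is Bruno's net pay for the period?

$1,950.76

Regular pay: 39 × $58.98 = $2,300.22
Overtime pay: 12 × $58.98 × 1.5 = $1,061.64
Gross pay = $2,300.22 + $1,061.64 = $3,361.86
Pension contribution: $3,361.86 × 0.06 = $201.71
Taxable wages = $3,361.86 − $201.71 = $3,160.15
Federal tax withheld: $3,160.15 × 0.135 = $426.62
Social Security tax: $3,361.86 × 0.06 = $201.71
PFL insurance: $3,361.86 × 0.015 = $50.43
Dental plan: $219.75
Fitness reimbursement repayment: $310.88
Total deductions = $201.71 + $426.62 + $201.71 + $50.43 + $219.75 + $310.88 = $1,411.10
Net pay = $3,361.86 − $1,411.10 = $1,950.76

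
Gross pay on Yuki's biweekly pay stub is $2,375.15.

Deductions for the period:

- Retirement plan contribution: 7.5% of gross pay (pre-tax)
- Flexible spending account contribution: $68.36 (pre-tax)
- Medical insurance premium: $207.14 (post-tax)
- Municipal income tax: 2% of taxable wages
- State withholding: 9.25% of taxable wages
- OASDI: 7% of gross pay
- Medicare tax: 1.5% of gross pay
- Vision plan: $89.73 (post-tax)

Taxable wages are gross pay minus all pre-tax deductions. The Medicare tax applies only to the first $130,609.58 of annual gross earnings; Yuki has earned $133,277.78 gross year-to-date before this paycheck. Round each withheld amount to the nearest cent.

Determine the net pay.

Flexible spending account contribution: $68.36
Retirement plan contribution: $2,375.15 × 0.075 = $178.14
Pre-tax total = $68.36 + $178.14 = $246.50
Taxable wages = $2,375.15 − $246.50 = $2,128.65
State withholding: $2,128.65 × 0.0925 = $196.90
Municipal income tax: $2,128.65 × 0.02 = $42.57
Medicare tax: annual cap $130,609.58 already reached (YTD $133,277.78), so $0.00
OASDI: $2,375.15 × 0.07 = $166.26
Medical insurance premium: $207.14
Vision plan: $89.73
Total deductions = $68.36 + $178.14 + $196.90 + $42.57 + $0.00 + $166.26 + $207.14 + $89.73 = $949.10
Net pay = $2,375.15 − $949.10 = $1,426.05

$1,426.05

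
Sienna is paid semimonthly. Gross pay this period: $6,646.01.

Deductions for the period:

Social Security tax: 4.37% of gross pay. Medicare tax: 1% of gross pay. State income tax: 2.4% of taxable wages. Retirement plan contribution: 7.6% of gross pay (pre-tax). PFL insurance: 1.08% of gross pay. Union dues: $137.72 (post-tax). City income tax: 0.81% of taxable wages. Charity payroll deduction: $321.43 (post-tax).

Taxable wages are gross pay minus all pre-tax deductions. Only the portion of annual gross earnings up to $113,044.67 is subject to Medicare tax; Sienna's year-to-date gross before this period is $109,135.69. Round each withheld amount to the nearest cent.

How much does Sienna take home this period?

Retirement plan contribution: $6,646.01 × 0.076 = $505.10
Taxable wages = $6,646.01 − $505.10 = $6,140.91
City income tax: $6,140.91 × 0.0081 = $49.74
State income tax: $6,140.91 × 0.024 = $147.38
PFL insurance: $6,646.01 × 0.0108 = $71.78
Social Security tax: $6,646.01 × 0.0437 = $290.43
Medicare tax: only $113,044.67 − $109,135.69 = $3,908.98 of this check is subject → $3,908.98 × 0.01 = $39.09
Charity payroll deduction: $321.43
Union dues: $137.72
Total deductions = $505.10 + $49.74 + $147.38 + $71.78 + $290.43 + $39.09 + $321.43 + $137.72 = $1,562.67
Net pay = $6,646.01 − $1,562.67 = $5,083.34

$5,083.34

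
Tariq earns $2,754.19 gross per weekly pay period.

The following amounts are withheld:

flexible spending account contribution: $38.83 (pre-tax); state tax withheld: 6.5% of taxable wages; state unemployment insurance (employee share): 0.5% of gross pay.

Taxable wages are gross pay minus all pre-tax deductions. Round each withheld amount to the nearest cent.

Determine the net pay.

$2,525.09

Flexible spending account contribution: $38.83
Taxable wages = $2,754.19 − $38.83 = $2,715.36
State tax withheld: $2,715.36 × 0.065 = $176.50
State unemployment insurance (employee share): $2,754.19 × 0.005 = $13.77
Total deductions = $38.83 + $176.50 + $13.77 = $229.10
Net pay = $2,754.19 − $229.10 = $2,525.09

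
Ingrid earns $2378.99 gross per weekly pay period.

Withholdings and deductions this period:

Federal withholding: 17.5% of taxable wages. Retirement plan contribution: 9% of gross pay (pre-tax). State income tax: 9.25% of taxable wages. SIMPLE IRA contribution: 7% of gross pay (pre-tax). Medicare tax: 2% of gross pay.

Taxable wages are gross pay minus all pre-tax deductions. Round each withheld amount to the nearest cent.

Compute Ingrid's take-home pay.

$1416.21

SIMPLE IRA contribution: $2378.99 × 0.07 = $166.53
Retirement plan contribution: $2378.99 × 0.09 = $214.11
Pre-tax total = $166.53 + $214.11 = $380.64
Taxable wages = $2378.99 − $380.64 = $1998.35
State income tax: $1998.35 × 0.0925 = $184.85
Federal withholding: $1998.35 × 0.175 = $349.71
Medicare tax: $2378.99 × 0.02 = $47.58
Total deductions = $166.53 + $214.11 + $184.85 + $349.71 + $47.58 = $962.78
Net pay = $2378.99 − $962.78 = $1416.21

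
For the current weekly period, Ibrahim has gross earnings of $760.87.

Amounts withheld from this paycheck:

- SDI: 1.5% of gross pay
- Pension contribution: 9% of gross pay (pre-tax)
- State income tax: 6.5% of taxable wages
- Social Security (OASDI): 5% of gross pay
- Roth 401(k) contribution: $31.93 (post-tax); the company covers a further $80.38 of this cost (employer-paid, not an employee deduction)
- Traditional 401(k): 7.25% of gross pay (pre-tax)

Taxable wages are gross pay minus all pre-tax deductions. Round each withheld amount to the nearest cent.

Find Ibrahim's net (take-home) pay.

$514.43

Pension contribution: $760.87 × 0.09 = $68.48
Traditional 401(k): $760.87 × 0.0725 = $55.16
Pre-tax total = $68.48 + $55.16 = $123.64
Taxable wages = $760.87 − $123.64 = $637.23
State income tax: $637.23 × 0.065 = $41.42
Social Security (OASDI): $760.87 × 0.05 = $38.04
SDI: $760.87 × 0.015 = $11.41
Roth 401(k) contribution: $31.93
(Employer's $80.38 toward Roth 401(k) contribution is not withheld from the employee.)
Total deductions = $68.48 + $55.16 + $41.42 + $38.04 + $11.41 + $31.93 = $246.44
Net pay = $760.87 − $246.44 = $514.43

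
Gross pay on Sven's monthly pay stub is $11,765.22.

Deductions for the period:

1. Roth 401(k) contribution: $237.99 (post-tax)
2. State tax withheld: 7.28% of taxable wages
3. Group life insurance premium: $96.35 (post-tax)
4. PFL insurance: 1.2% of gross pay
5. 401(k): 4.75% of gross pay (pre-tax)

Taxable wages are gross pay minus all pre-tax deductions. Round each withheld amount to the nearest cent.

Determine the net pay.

401(k): $11,765.22 × 0.0475 = $558.85
Taxable wages = $11,765.22 − $558.85 = $11,206.37
State tax withheld: $11,206.37 × 0.0728 = $815.82
PFL insurance: $11,765.22 × 0.012 = $141.18
Roth 401(k) contribution: $237.99
Group life insurance premium: $96.35
Total deductions = $558.85 + $815.82 + $141.18 + $237.99 + $96.35 = $1,850.19
Net pay = $11,765.22 − $1,850.19 = $9,915.03

$9,915.03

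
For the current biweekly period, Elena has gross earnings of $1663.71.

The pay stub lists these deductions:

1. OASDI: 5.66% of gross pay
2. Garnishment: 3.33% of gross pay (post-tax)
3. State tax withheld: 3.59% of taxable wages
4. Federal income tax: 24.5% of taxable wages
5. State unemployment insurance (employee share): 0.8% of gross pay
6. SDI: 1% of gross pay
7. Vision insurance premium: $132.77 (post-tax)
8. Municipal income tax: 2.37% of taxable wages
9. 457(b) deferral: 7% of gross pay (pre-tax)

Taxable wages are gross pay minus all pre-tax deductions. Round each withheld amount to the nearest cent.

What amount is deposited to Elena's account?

$763.66

457(b) deferral: $1663.71 × 0.07 = $116.46
Taxable wages = $1663.71 − $116.46 = $1547.25
State tax withheld: $1547.25 × 0.0359 = $55.55
Municipal income tax: $1547.25 × 0.0237 = $36.67
Federal income tax: $1547.25 × 0.245 = $379.08
SDI: $1663.71 × 0.01 = $16.64
State unemployment insurance (employee share): $1663.71 × 0.008 = $13.31
OASDI: $1663.71 × 0.0566 = $94.17
Vision insurance premium: $132.77
Garnishment: $1663.71 × 0.0333 = $55.40
Total deductions = $116.46 + $55.55 + $36.67 + $379.08 + $16.64 + $13.31 + $94.17 + $132.77 + $55.40 = $900.05
Net pay = $1663.71 − $900.05 = $763.66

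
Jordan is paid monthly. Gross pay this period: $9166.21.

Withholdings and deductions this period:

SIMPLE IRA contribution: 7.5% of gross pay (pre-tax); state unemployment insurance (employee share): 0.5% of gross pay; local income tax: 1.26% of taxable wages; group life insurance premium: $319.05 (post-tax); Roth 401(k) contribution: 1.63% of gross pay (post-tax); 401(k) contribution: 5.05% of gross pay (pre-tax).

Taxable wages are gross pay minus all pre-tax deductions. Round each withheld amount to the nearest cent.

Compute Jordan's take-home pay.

$7400.56

401(k) contribution: $9166.21 × 0.0505 = $462.89
SIMPLE IRA contribution: $9166.21 × 0.075 = $687.47
Pre-tax total = $462.89 + $687.47 = $1150.36
Taxable wages = $9166.21 − $1150.36 = $8015.85
Local income tax: $8015.85 × 0.0126 = $101.00
State unemployment insurance (employee share): $9166.21 × 0.005 = $45.83
Roth 401(k) contribution: $9166.21 × 0.0163 = $149.41
Group life insurance premium: $319.05
Total deductions = $462.89 + $687.47 + $101.00 + $45.83 + $149.41 + $319.05 = $1765.65
Net pay = $9166.21 − $1765.65 = $7400.56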